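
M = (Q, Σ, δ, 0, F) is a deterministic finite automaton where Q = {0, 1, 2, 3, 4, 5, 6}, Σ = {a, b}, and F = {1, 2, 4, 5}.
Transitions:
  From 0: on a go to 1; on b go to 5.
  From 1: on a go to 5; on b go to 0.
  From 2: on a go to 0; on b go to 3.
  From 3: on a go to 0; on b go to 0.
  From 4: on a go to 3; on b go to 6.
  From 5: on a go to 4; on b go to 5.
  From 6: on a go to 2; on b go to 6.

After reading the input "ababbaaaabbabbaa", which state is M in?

0 --a--> 1
1 --b--> 0
0 --a--> 1
1 --b--> 0
0 --b--> 5
5 --a--> 4
4 --a--> 3
3 --a--> 0
0 --a--> 1
1 --b--> 0
0 --b--> 5
5 --a--> 4
4 --b--> 6
6 --b--> 6
6 --a--> 2
2 --a--> 0

0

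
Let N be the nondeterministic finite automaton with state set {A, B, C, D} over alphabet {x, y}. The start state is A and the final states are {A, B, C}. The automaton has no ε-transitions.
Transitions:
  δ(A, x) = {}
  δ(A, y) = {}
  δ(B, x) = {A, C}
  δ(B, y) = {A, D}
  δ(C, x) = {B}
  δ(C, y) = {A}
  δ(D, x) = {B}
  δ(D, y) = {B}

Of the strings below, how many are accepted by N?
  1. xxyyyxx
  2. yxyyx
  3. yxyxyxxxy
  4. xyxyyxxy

xxyyyxx: rejected
yxyyx: rejected
yxyxyxxxy: rejected
xyxyyxxy: rejected

0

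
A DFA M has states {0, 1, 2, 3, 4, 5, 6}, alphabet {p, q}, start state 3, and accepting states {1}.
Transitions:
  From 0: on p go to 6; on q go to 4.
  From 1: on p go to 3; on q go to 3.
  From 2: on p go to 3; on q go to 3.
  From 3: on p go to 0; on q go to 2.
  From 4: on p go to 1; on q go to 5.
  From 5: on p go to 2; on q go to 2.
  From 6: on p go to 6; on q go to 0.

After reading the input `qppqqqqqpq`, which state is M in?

2

3 --q--> 2
2 --p--> 3
3 --p--> 0
0 --q--> 4
4 --q--> 5
5 --q--> 2
2 --q--> 3
3 --q--> 2
2 --p--> 3
3 --q--> 2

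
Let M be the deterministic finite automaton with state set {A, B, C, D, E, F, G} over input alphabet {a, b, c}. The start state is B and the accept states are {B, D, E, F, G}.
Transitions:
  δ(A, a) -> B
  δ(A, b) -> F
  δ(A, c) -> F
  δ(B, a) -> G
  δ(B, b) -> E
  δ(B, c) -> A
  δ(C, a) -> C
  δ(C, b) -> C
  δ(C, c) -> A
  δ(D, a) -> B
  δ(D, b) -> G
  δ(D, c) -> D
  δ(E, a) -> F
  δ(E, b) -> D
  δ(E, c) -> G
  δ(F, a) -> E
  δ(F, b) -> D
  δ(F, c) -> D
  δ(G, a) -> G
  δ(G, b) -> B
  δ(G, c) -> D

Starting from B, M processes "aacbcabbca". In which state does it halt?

B --a--> G
G --a--> G
G --c--> D
D --b--> G
G --c--> D
D --a--> B
B --b--> E
E --b--> D
D --c--> D
D --a--> B

B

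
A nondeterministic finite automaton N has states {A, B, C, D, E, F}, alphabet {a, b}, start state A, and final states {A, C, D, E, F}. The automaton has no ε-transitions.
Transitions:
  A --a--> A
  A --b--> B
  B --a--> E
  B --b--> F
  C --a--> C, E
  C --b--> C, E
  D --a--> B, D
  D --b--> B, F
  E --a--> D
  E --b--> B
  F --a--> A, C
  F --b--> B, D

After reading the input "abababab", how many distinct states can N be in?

1

Start: {A}
read a: {A}
read b: {B}
read a: {E}
read b: {B}
read a: {E}
read b: {B}
read a: {E}
read b: {B}
Final reachable set {B} has 1 state.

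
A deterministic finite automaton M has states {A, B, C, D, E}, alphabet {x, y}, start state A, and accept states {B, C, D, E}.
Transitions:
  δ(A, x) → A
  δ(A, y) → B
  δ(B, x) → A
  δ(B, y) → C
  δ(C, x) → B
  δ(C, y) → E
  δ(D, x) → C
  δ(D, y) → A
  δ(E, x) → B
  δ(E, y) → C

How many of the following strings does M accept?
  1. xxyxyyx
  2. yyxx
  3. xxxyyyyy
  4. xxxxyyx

xxyxyyx: accepted
yyxx: rejected
xxxyyyyy: accepted
xxxxyyx: accepted

3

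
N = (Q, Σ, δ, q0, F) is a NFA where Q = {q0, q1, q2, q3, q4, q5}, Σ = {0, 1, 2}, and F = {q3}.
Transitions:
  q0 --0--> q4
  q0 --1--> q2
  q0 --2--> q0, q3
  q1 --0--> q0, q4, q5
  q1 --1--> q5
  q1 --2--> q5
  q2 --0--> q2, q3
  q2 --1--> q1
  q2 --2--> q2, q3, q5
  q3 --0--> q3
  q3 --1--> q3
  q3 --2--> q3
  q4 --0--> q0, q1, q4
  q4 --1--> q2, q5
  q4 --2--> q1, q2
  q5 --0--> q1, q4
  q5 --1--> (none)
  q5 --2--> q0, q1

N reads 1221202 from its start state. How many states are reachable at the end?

5

Start: {q0}
read 1: {q2}
read 2: {q2, q3, q5}
read 2: {q0, q1, q2, q3, q5}
read 1: {q1, q2, q3, q5}
read 2: {q0, q1, q2, q3, q5}
read 0: {q0, q1, q2, q3, q4, q5}
read 2: {q0, q1, q2, q3, q5}
Final reachable set {q0, q1, q2, q3, q5} has 5 states.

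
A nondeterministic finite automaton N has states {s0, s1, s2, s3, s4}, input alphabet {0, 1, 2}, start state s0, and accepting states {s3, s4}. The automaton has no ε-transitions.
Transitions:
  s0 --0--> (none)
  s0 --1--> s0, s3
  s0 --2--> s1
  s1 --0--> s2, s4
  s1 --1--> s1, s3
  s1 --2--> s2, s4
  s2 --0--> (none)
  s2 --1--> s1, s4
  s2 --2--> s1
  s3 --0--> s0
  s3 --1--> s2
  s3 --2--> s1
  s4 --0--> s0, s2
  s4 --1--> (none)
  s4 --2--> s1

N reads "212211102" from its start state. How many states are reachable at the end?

1

Start: {s0}
read 2: {s1}
read 1: {s1, s3}
read 2: {s1, s2, s4}
read 2: {s1, s2, s4}
read 1: {s1, s3, s4}
read 1: {s1, s2, s3}
read 1: {s1, s2, s3, s4}
read 0: {s0, s2, s4}
read 2: {s1}
Final reachable set {s1} has 1 state.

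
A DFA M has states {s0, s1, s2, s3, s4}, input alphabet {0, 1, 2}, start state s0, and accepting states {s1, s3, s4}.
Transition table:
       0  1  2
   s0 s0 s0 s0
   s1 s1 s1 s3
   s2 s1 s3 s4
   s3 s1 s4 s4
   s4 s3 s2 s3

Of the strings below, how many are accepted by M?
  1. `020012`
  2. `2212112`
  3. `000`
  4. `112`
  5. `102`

`020012`: rejected
`2212112`: rejected
`000`: rejected
`112`: rejected
`102`: rejected

0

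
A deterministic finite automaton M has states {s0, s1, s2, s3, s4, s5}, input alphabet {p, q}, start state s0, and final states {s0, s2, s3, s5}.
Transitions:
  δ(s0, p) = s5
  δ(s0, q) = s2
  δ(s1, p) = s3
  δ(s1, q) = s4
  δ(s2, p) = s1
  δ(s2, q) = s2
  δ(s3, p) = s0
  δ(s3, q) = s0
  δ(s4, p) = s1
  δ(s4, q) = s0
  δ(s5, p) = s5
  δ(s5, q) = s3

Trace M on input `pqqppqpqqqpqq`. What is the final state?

s0

s0 --p--> s5
s5 --q--> s3
s3 --q--> s0
s0 --p--> s5
s5 --p--> s5
s5 --q--> s3
s3 --p--> s0
s0 --q--> s2
s2 --q--> s2
s2 --q--> s2
s2 --p--> s1
s1 --q--> s4
s4 --q--> s0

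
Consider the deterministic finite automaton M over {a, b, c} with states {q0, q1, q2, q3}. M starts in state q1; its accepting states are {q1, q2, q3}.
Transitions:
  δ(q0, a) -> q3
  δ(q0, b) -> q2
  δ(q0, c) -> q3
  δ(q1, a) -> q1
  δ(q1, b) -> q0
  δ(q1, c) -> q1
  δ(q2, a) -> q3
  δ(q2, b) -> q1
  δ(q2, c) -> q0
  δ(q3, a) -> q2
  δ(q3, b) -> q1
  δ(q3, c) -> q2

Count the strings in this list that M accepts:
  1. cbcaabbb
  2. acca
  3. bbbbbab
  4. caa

cbcaabbb: accepted
acca: accepted
bbbbbab: accepted
caa: accepted

4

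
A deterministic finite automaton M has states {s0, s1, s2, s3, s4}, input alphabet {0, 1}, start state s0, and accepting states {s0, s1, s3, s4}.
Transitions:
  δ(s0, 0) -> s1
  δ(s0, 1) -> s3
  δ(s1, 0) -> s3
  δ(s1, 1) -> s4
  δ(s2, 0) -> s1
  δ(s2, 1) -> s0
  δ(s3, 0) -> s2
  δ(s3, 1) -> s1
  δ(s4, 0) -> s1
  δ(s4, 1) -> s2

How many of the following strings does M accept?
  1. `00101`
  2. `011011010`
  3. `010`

`00101`: accepted
`011011010`: accepted
`010`: accepted

3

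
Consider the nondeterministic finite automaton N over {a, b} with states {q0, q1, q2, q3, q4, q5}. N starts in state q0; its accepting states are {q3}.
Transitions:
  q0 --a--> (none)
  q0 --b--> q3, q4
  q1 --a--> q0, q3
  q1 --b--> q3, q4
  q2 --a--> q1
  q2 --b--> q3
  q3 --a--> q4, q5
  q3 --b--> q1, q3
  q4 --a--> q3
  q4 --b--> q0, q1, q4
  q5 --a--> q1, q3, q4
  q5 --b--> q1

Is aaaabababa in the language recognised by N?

rejected

Start: {q0}
read a: {}
The reachable set is empty and stays empty for the remaining 9 symbols.
Reachable ∩ accepting = {} — empty.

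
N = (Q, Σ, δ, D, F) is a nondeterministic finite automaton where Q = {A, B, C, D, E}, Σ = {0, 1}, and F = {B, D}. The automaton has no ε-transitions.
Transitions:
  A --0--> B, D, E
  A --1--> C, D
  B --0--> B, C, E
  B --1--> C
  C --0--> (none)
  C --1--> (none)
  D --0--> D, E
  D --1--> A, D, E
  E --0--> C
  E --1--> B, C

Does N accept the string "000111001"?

Start: {D}
read 0: {D, E}
read 0: {C, D, E}
read 0: {C, D, E}
read 1: {A, B, C, D, E}
read 1: {A, B, C, D, E}
read 1: {A, B, C, D, E}
read 0: {B, C, D, E}
read 0: {B, C, D, E}
read 1: {A, B, C, D, E}
Reachable ∩ accepting = {B, D} — nonempty.

accepted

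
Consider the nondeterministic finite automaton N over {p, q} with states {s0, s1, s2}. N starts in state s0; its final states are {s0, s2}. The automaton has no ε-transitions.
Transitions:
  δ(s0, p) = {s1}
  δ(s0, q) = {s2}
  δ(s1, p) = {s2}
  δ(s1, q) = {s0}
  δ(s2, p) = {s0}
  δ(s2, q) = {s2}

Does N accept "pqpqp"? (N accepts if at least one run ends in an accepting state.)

Start: {s0}
read p: {s1}
read q: {s0}
read p: {s1}
read q: {s0}
read p: {s1}
Reachable ∩ accepting = {} — empty.

rejected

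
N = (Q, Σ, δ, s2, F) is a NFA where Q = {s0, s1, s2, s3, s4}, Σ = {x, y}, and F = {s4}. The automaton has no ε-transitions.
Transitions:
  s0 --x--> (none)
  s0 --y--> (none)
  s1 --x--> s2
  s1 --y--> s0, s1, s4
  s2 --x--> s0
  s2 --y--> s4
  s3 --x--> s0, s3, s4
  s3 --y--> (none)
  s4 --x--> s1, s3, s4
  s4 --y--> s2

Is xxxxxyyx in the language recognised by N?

rejected

Start: {s2}
read x: {s0}
read x: {}
The reachable set is empty and stays empty for the remaining 6 symbols.
Reachable ∩ accepting = {} — empty.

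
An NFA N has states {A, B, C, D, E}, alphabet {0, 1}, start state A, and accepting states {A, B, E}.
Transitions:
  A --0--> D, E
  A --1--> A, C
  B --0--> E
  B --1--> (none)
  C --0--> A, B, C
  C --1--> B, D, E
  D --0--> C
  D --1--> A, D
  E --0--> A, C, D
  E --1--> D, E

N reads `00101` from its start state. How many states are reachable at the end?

5

Start: {A}
read 0: {D, E}
read 0: {A, C, D}
read 1: {A, B, C, D, E}
read 0: {A, B, C, D, E}
read 1: {A, B, C, D, E}
Final reachable set {A, B, C, D, E} has 5 states.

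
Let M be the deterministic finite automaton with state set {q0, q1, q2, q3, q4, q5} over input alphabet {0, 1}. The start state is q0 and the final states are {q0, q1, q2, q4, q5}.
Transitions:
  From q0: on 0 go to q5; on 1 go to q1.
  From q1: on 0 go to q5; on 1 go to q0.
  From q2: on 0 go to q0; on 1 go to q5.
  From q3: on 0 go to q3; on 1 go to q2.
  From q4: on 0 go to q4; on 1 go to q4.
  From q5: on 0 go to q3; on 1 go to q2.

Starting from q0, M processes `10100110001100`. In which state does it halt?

q3

q0 --1--> q1
q1 --0--> q5
q5 --1--> q2
q2 --0--> q0
q0 --0--> q5
q5 --1--> q2
q2 --1--> q5
q5 --0--> q3
q3 --0--> q3
q3 --0--> q3
q3 --1--> q2
q2 --1--> q5
q5 --0--> q3
q3 --0--> q3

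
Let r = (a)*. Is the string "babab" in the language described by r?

no

babab cannot be split into zero or more pieces each matching a.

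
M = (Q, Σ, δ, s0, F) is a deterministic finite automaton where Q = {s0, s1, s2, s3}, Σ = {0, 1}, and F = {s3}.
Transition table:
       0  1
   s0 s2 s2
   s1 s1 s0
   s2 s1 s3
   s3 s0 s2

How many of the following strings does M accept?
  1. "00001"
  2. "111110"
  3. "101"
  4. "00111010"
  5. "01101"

"00001": rejected
"111110": rejected
"101": rejected
"00111010": rejected
"01101": rejected

0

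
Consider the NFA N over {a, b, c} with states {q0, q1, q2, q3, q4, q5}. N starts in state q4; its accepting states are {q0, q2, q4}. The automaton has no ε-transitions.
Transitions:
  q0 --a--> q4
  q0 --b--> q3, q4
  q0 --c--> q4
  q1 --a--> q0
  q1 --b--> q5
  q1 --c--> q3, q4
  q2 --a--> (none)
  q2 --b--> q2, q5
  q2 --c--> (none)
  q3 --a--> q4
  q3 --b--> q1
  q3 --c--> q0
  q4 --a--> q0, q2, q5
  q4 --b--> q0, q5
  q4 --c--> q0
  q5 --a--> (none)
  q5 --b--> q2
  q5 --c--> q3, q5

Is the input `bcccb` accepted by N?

Start: {q4}
read b: {q0, q5}
read c: {q3, q4, q5}
read c: {q0, q3, q5}
read c: {q0, q3, q4, q5}
read b: {q0, q1, q2, q3, q4, q5}
Reachable ∩ accepting = {q0, q2, q4} — nonempty.

accepted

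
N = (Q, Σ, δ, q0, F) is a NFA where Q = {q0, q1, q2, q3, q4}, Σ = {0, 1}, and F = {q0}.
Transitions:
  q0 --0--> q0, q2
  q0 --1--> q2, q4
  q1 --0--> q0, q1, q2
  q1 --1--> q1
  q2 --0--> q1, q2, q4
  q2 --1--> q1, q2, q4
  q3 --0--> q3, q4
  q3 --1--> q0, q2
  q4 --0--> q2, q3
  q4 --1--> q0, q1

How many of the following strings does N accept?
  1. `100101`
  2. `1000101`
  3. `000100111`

3

`100101`: accepted
`1000101`: accepted
`000100111`: accepted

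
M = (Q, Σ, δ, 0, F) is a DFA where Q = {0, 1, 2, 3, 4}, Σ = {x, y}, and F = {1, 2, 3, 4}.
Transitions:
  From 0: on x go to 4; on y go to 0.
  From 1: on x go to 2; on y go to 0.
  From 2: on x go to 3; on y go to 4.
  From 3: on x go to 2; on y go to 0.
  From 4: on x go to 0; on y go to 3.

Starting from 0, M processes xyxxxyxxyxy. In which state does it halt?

4

0 --x--> 4
4 --y--> 3
3 --x--> 2
2 --x--> 3
3 --x--> 2
2 --y--> 4
4 --x--> 0
0 --x--> 4
4 --y--> 3
3 --x--> 2
2 --y--> 4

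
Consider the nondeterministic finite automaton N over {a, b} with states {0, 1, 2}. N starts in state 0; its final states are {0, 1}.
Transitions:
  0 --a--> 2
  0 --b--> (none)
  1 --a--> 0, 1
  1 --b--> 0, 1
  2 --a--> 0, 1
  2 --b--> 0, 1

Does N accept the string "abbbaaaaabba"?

accepted

Start: {0}
read a: {2}
read b: {0, 1}
read b: {0, 1}
read b: {0, 1}
read a: {0, 1, 2}
read a: {0, 1, 2}
read a: {0, 1, 2}
read a: {0, 1, 2}
read a: {0, 1, 2}
read b: {0, 1}
read b: {0, 1}
read a: {0, 1, 2}
Reachable ∩ accepting = {0, 1} — nonempty.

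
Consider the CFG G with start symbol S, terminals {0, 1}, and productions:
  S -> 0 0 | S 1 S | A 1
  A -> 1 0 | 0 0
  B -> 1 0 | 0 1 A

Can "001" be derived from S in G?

S ⇒ A1 ⇒ 001

yes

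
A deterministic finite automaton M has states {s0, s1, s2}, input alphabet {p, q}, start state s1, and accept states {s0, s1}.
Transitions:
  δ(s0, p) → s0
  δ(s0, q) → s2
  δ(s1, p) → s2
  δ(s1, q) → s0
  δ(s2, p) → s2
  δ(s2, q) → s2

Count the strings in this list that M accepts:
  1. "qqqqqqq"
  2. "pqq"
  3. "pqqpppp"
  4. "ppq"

0

"qqqqqqq": rejected
"pqq": rejected
"pqqpppp": rejected
"ppq": rejected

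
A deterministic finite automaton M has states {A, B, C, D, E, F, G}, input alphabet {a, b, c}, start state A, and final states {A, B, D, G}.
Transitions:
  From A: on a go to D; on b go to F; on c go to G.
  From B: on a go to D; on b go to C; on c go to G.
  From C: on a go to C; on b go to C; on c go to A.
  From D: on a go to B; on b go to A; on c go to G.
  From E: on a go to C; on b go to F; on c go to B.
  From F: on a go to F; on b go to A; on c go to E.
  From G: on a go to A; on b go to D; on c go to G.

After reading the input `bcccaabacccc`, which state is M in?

A --b--> F
F --c--> E
E --c--> B
B --c--> G
G --a--> A
A --a--> D
D --b--> A
A --a--> D
D --c--> G
G --c--> G
G --c--> G
G --c--> G

G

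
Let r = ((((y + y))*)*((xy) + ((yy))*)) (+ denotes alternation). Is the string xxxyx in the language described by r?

no

No split of xxxyx into u·v has (((y+y))*)* matching u and ((xy)+((yy))*) matching v.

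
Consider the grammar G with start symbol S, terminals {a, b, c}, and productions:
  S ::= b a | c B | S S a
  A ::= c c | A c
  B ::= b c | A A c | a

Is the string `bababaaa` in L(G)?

S ⇒ SSa ⇒ baSa ⇒ baSSaa ⇒ babaSaa ⇒ bababaaa

yes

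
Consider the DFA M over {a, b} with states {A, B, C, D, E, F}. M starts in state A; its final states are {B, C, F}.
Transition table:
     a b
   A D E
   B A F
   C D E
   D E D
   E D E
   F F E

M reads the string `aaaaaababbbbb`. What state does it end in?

D

A --a--> D
D --a--> E
E --a--> D
D --a--> E
E --a--> D
D --a--> E
E --b--> E
E --a--> D
D --b--> D
D --b--> D
D --b--> D
D --b--> D
D --b--> D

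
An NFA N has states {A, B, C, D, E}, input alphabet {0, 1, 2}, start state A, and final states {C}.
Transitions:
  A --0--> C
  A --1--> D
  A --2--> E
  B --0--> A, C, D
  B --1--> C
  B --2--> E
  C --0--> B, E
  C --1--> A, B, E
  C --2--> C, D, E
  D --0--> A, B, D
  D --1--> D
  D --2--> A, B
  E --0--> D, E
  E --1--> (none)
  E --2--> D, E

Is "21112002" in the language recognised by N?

Start: {A}
read 2: {E}
read 1: {}
The reachable set is empty and stays empty for the remaining 6 symbols.
Reachable ∩ accepting = {} — empty.

rejected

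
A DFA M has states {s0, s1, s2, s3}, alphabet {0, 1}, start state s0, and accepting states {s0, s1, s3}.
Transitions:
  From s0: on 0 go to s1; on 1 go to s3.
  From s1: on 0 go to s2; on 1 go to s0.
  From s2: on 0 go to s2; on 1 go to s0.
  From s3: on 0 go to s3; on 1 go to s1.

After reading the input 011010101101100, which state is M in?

s0 --0--> s1
s1 --1--> s0
s0 --1--> s3
s3 --0--> s3
s3 --1--> s1
s1 --0--> s2
s2 --1--> s0
s0 --0--> s1
s1 --1--> s0
s0 --1--> s3
s3 --0--> s3
s3 --1--> s1
s1 --1--> s0
s0 --0--> s1
s1 --0--> s2

s2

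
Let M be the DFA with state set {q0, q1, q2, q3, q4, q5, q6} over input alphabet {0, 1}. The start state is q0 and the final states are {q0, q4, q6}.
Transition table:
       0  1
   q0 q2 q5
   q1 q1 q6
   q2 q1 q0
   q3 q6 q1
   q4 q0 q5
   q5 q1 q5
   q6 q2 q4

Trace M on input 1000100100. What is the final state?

q1

q0 --1--> q5
q5 --0--> q1
q1 --0--> q1
q1 --0--> q1
q1 --1--> q6
q6 --0--> q2
q2 --0--> q1
q1 --1--> q6
q6 --0--> q2
q2 --0--> q1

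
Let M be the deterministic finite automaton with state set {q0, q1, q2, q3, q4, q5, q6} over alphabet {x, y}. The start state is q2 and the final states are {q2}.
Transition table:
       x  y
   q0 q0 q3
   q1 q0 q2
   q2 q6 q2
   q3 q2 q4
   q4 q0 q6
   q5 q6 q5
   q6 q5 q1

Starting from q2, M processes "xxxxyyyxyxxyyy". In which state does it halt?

q2 --x--> q6
q6 --x--> q5
q5 --x--> q6
q6 --x--> q5
q5 --y--> q5
q5 --y--> q5
q5 --y--> q5
q5 --x--> q6
q6 --y--> q1
q1 --x--> q0
q0 --x--> q0
q0 --y--> q3
q3 --y--> q4
q4 --y--> q6

q6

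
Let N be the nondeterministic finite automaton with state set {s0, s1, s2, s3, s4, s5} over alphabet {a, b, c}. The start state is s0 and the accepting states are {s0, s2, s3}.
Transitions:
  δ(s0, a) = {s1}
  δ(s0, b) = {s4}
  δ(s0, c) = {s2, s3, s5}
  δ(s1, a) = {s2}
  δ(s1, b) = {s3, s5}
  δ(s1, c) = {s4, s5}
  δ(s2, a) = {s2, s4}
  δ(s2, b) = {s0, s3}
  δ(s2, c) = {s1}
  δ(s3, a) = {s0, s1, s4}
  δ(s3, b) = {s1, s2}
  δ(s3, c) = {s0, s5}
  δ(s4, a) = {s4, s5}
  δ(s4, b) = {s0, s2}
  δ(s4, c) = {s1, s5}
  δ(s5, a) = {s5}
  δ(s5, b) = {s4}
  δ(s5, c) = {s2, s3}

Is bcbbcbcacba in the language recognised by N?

Start: {s0}
read b: {s4}
read c: {s1, s5}
read b: {s3, s4, s5}
read b: {s0, s1, s2, s4}
read c: {s1, s2, s3, s4, s5}
read b: {s0, s1, s2, s3, s4, s5}
read c: {s0, s1, s2, s3, s4, s5}
read a: {s0, s1, s2, s4, s5}
read c: {s1, s2, s3, s4, s5}
read b: {s0, s1, s2, s3, s4, s5}
read a: {s0, s1, s2, s4, s5}
Reachable ∩ accepting = {s0, s2} — nonempty.

accepted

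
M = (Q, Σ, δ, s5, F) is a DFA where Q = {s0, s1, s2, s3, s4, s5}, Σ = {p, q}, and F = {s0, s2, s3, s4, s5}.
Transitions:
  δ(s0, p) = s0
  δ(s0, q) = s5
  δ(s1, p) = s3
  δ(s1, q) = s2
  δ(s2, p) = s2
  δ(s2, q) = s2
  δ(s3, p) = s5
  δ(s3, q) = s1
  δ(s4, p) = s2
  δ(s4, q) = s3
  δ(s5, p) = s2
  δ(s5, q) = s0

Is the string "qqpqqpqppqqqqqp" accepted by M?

accepted

s5 --q--> s0
s0 --q--> s5
s5 --p--> s2
s2 --q--> s2
s2 --q--> s2
s2 --p--> s2
s2 --q--> s2
s2 --p--> s2
s2 --p--> s2
s2 --q--> s2
s2 --q--> s2
s2 --q--> s2
s2 --q--> s2
s2 --q--> s2
s2 --p--> s2
End in state s2, which is an accepting state.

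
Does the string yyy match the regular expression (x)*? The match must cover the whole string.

yyy cannot be split into zero or more pieces each matching x.

no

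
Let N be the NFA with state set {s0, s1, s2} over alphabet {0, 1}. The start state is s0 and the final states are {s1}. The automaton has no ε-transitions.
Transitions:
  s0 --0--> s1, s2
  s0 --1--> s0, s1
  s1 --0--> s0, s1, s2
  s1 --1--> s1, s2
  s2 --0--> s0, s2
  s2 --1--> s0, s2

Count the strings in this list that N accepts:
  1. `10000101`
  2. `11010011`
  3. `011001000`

3

`10000101`: accepted
`11010011`: accepted
`011001000`: accepted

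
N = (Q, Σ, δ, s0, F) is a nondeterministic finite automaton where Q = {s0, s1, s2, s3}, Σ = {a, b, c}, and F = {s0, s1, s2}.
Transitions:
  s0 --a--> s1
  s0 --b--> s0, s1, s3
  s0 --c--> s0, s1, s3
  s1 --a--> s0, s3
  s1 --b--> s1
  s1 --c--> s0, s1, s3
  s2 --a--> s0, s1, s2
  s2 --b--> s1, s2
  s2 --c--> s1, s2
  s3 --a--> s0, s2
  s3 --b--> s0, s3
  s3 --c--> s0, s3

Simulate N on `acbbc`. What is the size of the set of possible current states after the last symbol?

3

Start: {s0}
read a: {s1}
read c: {s0, s1, s3}
read b: {s0, s1, s3}
read b: {s0, s1, s3}
read c: {s0, s1, s3}
Final reachable set {s0, s1, s3} has 3 states.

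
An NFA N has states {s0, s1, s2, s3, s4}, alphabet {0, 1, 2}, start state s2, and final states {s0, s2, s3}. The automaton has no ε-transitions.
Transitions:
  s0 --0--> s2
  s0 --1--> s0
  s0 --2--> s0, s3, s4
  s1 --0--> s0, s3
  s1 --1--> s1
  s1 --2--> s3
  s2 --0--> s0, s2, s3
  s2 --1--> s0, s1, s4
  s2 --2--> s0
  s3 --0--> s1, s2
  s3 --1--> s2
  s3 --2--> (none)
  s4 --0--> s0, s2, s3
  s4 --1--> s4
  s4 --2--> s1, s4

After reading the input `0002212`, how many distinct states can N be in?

Start: {s2}
read 0: {s0, s2, s3}
read 0: {s0, s1, s2, s3}
read 0: {s0, s1, s2, s3}
read 2: {s0, s3, s4}
read 2: {s0, s1, s3, s4}
read 1: {s0, s1, s2, s4}
read 2: {s0, s1, s3, s4}
Final reachable set {s0, s1, s3, s4} has 4 states.

4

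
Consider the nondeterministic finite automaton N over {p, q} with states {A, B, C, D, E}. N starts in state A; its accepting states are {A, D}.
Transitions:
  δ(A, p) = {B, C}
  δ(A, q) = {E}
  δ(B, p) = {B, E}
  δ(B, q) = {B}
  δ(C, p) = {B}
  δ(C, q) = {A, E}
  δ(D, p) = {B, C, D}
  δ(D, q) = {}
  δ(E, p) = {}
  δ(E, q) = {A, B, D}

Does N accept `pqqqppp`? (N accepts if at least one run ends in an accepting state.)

accepted

Start: {A}
read p: {B, C}
read q: {A, B, E}
read q: {A, B, D, E}
read q: {A, B, D, E}
read p: {B, C, D, E}
read p: {B, C, D, E}
read p: {B, C, D, E}
Reachable ∩ accepting = {D} — nonempty.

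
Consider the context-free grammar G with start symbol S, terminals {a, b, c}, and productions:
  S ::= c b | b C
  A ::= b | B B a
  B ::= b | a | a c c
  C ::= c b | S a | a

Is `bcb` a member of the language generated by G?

S ⇒ bC ⇒ bcb

yes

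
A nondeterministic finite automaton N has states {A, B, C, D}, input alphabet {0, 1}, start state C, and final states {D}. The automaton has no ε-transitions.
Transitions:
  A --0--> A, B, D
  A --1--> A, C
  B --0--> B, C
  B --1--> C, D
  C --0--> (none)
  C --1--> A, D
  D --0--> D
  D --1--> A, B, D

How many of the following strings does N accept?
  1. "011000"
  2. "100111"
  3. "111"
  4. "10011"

3

"011000": rejected
"100111": accepted
"111": accepted
"10011": accepted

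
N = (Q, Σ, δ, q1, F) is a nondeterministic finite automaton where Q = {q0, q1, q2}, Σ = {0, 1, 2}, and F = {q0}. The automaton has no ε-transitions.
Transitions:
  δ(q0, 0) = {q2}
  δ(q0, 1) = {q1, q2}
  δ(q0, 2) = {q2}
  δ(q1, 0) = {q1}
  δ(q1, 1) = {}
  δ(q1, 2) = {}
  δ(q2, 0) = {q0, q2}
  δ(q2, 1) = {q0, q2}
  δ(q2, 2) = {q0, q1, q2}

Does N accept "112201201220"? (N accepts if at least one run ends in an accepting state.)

Start: {q1}
read 1: {}
The reachable set is empty and stays empty for the remaining 11 symbols.
Reachable ∩ accepting = {} — empty.

rejected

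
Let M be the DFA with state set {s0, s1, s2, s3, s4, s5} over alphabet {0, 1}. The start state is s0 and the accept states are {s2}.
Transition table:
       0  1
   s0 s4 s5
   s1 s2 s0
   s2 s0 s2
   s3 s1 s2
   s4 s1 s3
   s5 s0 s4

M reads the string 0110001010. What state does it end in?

s0 --0--> s4
s4 --1--> s3
s3 --1--> s2
s2 --0--> s0
s0 --0--> s4
s4 --0--> s1
s1 --1--> s0
s0 --0--> s4
s4 --1--> s3
s3 --0--> s1

s1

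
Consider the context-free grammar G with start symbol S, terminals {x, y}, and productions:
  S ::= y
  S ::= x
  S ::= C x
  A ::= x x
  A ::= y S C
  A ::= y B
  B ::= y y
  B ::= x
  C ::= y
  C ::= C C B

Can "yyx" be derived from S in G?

no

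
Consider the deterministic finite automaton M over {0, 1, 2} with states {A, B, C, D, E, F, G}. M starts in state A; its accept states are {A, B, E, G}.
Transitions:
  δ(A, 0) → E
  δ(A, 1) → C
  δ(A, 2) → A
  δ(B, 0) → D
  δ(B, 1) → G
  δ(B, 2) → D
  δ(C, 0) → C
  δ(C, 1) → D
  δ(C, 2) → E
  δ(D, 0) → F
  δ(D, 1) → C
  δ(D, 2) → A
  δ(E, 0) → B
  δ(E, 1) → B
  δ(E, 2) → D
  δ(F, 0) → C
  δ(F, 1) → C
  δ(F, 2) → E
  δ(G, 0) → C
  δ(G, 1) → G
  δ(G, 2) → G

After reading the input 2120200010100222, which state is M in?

A

A --2--> A
A --1--> C
C --2--> E
E --0--> B
B --2--> D
D --0--> F
F --0--> C
C --0--> C
C --1--> D
D --0--> F
F --1--> C
C --0--> C
C --0--> C
C --2--> E
E --2--> D
D --2--> A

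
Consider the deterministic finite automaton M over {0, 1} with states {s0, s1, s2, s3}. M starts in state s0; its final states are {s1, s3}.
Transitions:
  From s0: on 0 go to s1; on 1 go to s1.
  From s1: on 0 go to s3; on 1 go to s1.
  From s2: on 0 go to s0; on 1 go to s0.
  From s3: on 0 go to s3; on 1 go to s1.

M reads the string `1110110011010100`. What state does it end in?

s0 --1--> s1
s1 --1--> s1
s1 --1--> s1
s1 --0--> s3
s3 --1--> s1
s1 --1--> s1
s1 --0--> s3
s3 --0--> s3
s3 --1--> s1
s1 --1--> s1
s1 --0--> s3
s3 --1--> s1
s1 --0--> s3
s3 --1--> s1
s1 --0--> s3
s3 --0--> s3

s3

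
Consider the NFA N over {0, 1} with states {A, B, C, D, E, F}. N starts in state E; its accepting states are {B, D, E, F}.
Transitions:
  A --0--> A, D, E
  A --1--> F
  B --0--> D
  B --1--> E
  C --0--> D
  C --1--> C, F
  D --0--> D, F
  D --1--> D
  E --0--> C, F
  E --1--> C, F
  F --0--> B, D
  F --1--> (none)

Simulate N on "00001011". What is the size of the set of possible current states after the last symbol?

3

Start: {E}
read 0: {C, F}
read 0: {B, D}
read 0: {D, F}
read 0: {B, D, F}
read 1: {D, E}
read 0: {C, D, F}
read 1: {C, D, F}
read 1: {C, D, F}
Final reachable set {C, D, F} has 3 states.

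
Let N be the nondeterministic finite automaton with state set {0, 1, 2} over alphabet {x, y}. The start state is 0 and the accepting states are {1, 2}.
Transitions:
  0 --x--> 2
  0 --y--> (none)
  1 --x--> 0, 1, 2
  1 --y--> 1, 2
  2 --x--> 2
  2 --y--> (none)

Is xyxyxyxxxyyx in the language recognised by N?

Start: {0}
read x: {2}
read y: {}
The reachable set is empty and stays empty for the remaining 10 symbols.
Reachable ∩ accepting = {} — empty.

rejected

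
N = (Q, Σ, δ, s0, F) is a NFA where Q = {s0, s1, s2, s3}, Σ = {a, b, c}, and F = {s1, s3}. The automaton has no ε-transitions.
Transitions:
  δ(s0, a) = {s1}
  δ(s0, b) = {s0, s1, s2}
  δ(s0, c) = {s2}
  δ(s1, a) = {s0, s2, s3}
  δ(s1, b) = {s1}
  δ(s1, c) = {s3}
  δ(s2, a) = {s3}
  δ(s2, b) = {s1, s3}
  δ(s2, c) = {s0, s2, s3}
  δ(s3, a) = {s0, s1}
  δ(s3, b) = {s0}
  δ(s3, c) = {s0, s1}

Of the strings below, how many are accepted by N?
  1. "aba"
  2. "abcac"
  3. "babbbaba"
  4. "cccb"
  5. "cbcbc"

"aba": accepted
"abcac": accepted
"babbbaba": accepted
"cccb": accepted
"cbcbc": accepted

5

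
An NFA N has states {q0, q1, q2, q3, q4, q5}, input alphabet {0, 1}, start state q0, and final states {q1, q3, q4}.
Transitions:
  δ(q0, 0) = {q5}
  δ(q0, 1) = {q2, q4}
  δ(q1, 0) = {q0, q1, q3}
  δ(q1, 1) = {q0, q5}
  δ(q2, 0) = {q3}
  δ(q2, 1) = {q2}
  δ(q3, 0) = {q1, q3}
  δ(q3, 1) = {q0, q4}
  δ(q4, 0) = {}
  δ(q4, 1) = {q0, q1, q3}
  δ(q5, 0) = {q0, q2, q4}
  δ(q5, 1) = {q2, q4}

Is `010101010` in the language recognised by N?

Start: {q0}
read 0: {q5}
read 1: {q2, q4}
read 0: {q3}
read 1: {q0, q4}
read 0: {q5}
read 1: {q2, q4}
read 0: {q3}
read 1: {q0, q4}
read 0: {q5}
Reachable ∩ accepting = {} — empty.

rejected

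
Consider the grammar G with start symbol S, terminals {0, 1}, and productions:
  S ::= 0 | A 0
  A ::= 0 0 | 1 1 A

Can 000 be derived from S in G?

S ⇒ A0 ⇒ 000

yes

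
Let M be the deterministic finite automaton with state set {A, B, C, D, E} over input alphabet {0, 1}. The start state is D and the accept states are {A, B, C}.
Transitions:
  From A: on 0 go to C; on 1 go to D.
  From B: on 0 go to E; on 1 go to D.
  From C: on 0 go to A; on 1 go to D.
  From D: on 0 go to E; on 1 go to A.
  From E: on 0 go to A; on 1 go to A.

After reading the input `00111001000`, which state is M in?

C

D --0--> E
E --0--> A
A --1--> D
D --1--> A
A --1--> D
D --0--> E
E --0--> A
A --1--> D
D --0--> E
E --0--> A
A --0--> C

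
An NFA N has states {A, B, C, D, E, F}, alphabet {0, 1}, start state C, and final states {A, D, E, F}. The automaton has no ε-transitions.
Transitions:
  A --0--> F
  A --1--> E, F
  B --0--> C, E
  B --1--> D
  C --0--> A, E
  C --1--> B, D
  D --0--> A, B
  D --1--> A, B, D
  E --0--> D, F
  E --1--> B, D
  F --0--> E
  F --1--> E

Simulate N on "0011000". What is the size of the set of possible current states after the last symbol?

Start: {C}
read 0: {A, E}
read 0: {D, F}
read 1: {A, B, D, E}
read 1: {A, B, D, E, F}
read 0: {A, B, C, D, E, F}
read 0: {A, B, C, D, E, F}
read 0: {A, B, C, D, E, F}
Final reachable set {A, B, C, D, E, F} has 6 states.

6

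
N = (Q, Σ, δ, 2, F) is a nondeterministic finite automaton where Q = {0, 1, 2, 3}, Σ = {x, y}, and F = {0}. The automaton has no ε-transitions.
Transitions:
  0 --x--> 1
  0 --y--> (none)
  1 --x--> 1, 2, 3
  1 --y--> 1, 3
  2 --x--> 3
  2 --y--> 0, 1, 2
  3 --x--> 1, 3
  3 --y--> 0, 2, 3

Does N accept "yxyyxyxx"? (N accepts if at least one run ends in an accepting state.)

rejected

Start: {2}
read y: {0, 1, 2}
read x: {1, 2, 3}
read y: {0, 1, 2, 3}
read y: {0, 1, 2, 3}
read x: {1, 2, 3}
read y: {0, 1, 2, 3}
read x: {1, 2, 3}
read x: {1, 2, 3}
Reachable ∩ accepting = {} — empty.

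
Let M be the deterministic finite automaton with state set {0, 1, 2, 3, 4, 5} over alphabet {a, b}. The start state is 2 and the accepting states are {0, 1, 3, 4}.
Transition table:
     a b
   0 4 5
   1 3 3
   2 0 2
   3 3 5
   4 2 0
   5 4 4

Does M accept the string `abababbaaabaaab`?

rejected

2 --a--> 0
0 --b--> 5
5 --a--> 4
4 --b--> 0
0 --a--> 4
4 --b--> 0
0 --b--> 5
5 --a--> 4
4 --a--> 2
2 --a--> 0
0 --b--> 5
5 --a--> 4
4 --a--> 2
2 --a--> 0
0 --b--> 5
End in state 5, which is not an accepting state.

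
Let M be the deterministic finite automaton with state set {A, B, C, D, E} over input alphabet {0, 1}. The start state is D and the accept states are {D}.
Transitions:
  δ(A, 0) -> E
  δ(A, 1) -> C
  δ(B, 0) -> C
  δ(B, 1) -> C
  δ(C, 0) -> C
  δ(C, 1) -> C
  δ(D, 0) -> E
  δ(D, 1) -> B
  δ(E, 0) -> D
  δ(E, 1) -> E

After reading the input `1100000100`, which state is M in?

D --1--> B
B --1--> C
C --0--> C
C --0--> C
C --0--> C
C --0--> C
C --0--> C
C --1--> C
C --0--> C
C --0--> C

C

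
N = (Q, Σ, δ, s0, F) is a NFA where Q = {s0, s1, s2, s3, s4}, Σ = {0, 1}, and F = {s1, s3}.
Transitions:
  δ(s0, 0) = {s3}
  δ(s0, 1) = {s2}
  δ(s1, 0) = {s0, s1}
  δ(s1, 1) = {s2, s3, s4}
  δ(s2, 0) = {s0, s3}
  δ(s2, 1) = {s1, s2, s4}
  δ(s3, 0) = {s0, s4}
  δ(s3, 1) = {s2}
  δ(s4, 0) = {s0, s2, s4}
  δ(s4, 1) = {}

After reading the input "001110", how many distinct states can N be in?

Start: {s0}
read 0: {s3}
read 0: {s0, s4}
read 1: {s2}
read 1: {s1, s2, s4}
read 1: {s1, s2, s3, s4}
read 0: {s0, s1, s2, s3, s4}
Final reachable set {s0, s1, s2, s3, s4} has 5 states.

5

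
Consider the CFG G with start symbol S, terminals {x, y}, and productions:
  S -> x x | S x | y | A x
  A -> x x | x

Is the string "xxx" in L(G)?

S ⇒ Sx ⇒ xxx

yes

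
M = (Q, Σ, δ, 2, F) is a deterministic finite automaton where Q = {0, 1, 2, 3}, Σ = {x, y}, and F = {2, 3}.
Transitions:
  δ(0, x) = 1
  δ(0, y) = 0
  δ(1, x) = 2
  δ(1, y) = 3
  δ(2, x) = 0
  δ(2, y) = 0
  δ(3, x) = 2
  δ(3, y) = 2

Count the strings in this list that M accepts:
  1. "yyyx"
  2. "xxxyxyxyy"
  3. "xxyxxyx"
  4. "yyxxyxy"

"yyyx": rejected
"xxxyxyxyy": rejected
"xxyxxyx": rejected
"yyxxyxy": accepted

1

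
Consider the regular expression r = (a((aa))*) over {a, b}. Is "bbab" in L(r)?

No split of bbab into u·v has a matching u and ((aa))* matching v.

no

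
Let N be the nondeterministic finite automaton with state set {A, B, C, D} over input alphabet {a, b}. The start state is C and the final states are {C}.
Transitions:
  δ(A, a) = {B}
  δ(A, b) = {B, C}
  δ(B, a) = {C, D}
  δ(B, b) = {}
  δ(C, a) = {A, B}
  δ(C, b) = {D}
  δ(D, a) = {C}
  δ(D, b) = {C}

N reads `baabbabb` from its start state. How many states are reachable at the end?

Start: {C}
read b: {D}
read a: {C}
read a: {A, B}
read b: {B, C}
read b: {D}
read a: {C}
read b: {D}
read b: {C}
Final reachable set {C} has 1 state.

1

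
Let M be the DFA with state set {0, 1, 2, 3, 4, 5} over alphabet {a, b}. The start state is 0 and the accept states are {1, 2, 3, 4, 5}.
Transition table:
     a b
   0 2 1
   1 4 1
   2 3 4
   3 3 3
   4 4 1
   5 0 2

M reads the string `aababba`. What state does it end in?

3

0 --a--> 2
2 --a--> 3
3 --b--> 3
3 --a--> 3
3 --b--> 3
3 --b--> 3
3 --a--> 3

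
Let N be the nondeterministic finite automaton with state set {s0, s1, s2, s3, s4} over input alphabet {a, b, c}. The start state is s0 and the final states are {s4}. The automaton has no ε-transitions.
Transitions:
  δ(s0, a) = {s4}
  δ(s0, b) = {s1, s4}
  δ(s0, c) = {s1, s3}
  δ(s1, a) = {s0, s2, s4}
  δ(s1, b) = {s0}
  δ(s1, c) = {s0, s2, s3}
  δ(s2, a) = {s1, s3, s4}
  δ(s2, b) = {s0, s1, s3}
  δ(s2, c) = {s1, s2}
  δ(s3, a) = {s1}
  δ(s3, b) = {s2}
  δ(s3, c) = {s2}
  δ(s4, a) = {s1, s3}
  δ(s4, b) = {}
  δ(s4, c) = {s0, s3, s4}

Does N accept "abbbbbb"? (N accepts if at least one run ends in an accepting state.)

Start: {s0}
read a: {s4}
read b: {}
The reachable set is empty and stays empty for the remaining 5 symbols.
Reachable ∩ accepting = {} — empty.

rejected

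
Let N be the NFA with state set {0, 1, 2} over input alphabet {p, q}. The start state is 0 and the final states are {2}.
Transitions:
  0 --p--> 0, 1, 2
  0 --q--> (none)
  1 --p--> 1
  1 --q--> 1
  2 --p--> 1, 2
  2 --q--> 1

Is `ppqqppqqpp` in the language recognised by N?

rejected

Start: {0}
read p: {0, 1, 2}
read p: {0, 1, 2}
read q: {1}
read q: {1}
read p: {1}
read p: {1}
read q: {1}
read q: {1}
read p: {1}
read p: {1}
Reachable ∩ accepting = {} — empty.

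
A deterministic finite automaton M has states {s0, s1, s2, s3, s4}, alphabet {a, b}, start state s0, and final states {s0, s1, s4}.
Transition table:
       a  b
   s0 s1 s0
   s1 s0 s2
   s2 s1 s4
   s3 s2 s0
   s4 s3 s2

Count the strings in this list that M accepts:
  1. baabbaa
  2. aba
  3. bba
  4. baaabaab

4

baabbaa: accepted
aba: accepted
bba: accepted
baaabaab: accepted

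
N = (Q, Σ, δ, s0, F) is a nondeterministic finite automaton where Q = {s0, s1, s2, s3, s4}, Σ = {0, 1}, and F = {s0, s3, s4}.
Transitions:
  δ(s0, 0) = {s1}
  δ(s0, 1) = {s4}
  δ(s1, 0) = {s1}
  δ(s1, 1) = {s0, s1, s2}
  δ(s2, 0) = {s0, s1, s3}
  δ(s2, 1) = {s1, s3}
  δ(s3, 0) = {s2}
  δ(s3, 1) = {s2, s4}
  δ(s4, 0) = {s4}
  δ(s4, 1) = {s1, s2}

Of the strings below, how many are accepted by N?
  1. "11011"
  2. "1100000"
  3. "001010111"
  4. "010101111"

4

"11011": accepted
"1100000": accepted
"001010111": accepted
"010101111": accepted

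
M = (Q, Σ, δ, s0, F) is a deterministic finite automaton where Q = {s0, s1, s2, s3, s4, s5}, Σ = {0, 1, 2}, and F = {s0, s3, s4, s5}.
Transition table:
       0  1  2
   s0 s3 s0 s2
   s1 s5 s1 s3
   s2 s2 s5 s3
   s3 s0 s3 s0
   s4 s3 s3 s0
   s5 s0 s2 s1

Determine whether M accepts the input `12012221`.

accepted

s0 --1--> s0
s0 --2--> s2
s2 --0--> s2
s2 --1--> s5
s5 --2--> s1
s1 --2--> s3
s3 --2--> s0
s0 --1--> s0
End in state s0, which is an accepting state.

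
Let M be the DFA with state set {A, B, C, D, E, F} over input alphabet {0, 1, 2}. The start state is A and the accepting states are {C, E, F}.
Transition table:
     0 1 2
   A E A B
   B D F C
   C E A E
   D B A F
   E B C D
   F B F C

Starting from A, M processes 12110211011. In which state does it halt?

A

A --1--> A
A --2--> B
B --1--> F
F --1--> F
F --0--> B
B --2--> C
C --1--> A
A --1--> A
A --0--> E
E --1--> C
C --1--> A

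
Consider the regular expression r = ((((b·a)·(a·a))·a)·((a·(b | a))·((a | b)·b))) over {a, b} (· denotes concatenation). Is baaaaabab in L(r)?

Split as baaaa·abab: (((b·a)·(a·a))·a) matches baaaa and ((a·(b|a))·((a|b)·b)) matches abab.

yes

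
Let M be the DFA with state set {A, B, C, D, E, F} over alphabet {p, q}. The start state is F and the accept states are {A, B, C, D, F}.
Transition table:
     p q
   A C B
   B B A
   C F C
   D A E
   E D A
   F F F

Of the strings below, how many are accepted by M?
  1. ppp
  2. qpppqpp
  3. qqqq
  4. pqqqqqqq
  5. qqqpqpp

5

ppp: accepted
qpppqpp: accepted
qqqq: accepted
pqqqqqqq: accepted
qqqpqpp: accepted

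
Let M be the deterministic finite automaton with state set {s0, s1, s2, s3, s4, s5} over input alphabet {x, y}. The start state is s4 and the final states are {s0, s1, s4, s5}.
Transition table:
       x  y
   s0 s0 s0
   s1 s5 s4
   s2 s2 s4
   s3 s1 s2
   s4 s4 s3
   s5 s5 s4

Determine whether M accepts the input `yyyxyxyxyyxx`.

s4 --y--> s3
s3 --y--> s2
s2 --y--> s4
s4 --x--> s4
s4 --y--> s3
s3 --x--> s1
s1 --y--> s4
s4 --x--> s4
s4 --y--> s3
s3 --y--> s2
s2 --x--> s2
s2 --x--> s2
End in state s2, which is not an accepting state.

rejected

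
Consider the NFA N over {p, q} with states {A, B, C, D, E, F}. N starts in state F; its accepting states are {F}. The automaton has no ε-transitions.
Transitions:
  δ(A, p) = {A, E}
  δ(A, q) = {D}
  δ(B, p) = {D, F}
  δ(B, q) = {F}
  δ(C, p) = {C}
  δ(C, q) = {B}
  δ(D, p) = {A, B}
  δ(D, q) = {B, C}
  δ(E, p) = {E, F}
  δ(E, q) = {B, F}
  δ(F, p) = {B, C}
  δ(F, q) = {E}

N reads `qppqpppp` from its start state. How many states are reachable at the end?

Start: {F}
read q: {E}
read p: {E, F}
read p: {B, C, E, F}
read q: {B, E, F}
read p: {B, C, D, E, F}
read p: {A, B, C, D, E, F}
read p: {A, B, C, D, E, F}
read p: {A, B, C, D, E, F}
Final reachable set {A, B, C, D, E, F} has 6 states.

6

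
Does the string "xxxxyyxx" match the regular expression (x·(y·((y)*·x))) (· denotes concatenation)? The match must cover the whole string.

no

No split of xxxxyyxx into u·v has x matching u and (y·((y)*·x)) matching v.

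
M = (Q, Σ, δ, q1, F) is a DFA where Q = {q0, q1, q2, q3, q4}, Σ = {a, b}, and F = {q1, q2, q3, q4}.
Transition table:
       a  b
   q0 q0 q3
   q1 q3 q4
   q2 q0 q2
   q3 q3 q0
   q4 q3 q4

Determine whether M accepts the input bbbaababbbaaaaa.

accepted

q1 --b--> q4
q4 --b--> q4
q4 --b--> q4
q4 --a--> q3
q3 --a--> q3
q3 --b--> q0
q0 --a--> q0
q0 --b--> q3
q3 --b--> q0
q0 --b--> q3
q3 --a--> q3
q3 --a--> q3
q3 --a--> q3
q3 --a--> q3
q3 --a--> q3
End in state q3, which is an accepting state.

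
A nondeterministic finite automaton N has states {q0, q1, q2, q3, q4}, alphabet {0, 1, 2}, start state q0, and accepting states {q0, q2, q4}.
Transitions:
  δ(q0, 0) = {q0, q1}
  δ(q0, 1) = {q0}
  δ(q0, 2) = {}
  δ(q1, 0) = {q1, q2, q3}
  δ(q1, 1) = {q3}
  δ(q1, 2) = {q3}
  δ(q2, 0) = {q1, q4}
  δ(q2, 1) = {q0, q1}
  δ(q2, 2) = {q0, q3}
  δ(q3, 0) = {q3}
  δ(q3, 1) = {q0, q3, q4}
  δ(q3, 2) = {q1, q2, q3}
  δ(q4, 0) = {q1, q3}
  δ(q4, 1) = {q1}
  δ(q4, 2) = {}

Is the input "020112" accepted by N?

accepted

Start: {q0}
read 0: {q0, q1}
read 2: {q3}
read 0: {q3}
read 1: {q0, q3, q4}
read 1: {q0, q1, q3, q4}
read 2: {q1, q2, q3}
Reachable ∩ accepting = {q2} — nonempty.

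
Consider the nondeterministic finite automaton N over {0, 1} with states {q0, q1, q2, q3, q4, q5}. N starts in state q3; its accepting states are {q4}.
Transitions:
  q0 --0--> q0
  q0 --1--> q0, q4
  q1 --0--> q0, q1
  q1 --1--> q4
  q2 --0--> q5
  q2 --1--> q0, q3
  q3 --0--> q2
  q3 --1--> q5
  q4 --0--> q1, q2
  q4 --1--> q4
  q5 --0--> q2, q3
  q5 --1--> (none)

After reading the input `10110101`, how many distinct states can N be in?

4

Start: {q3}
read 1: {q5}
read 0: {q2, q3}
read 1: {q0, q3, q5}
read 1: {q0, q4, q5}
read 0: {q0, q1, q2, q3}
read 1: {q0, q3, q4, q5}
read 0: {q0, q1, q2, q3}
read 1: {q0, q3, q4, q5}
Final reachable set {q0, q3, q4, q5} has 4 states.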